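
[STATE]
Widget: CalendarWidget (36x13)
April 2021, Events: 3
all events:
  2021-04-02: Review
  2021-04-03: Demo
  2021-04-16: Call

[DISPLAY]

             April 2021             
Mo Tu We Th Fr Sa Su                
          1  2*  3*  4              
 5  6  7  8  9 10 11                
12 13 14 15 16* 17 18               
19 20 21 22 23 24 25                
26 27 28 29 30                      
                                    
                                    
                                    
                                    
                                    
                                    


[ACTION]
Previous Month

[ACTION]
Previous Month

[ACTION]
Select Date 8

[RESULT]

           February 2021            
Mo Tu We Th Fr Sa Su                
 1  2  3  4  5  6  7                
[ 8]  9 10 11 12 13 14              
15 16 17 18 19 20 21                
22 23 24 25 26 27 28                
                                    
                                    
                                    
                                    
                                    
                                    
                                    


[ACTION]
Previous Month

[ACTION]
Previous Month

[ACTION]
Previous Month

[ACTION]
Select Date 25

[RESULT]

           November 2020            
Mo Tu We Th Fr Sa Su                
                   1                
 2  3  4  5  6  7  8                
 9 10 11 12 13 14 15                
16 17 18 19 20 21 22                
23 24 [25] 26 27 28 29              
30                                  
                                    
                                    
                                    
                                    
                                    


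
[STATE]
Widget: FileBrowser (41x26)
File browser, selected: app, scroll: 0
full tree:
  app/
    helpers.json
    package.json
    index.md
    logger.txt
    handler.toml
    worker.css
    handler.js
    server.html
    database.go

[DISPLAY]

> [-] app/                               
    helpers.json                         
    package.json                         
    index.md                             
    logger.txt                           
    handler.toml                         
    worker.css                           
    handler.js                           
    server.html                          
    database.go                          
                                         
                                         
                                         
                                         
                                         
                                         
                                         
                                         
                                         
                                         
                                         
                                         
                                         
                                         
                                         
                                         


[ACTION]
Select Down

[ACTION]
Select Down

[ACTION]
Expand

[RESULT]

  [-] app/                               
    helpers.json                         
  > package.json                         
    index.md                             
    logger.txt                           
    handler.toml                         
    worker.css                           
    handler.js                           
    server.html                          
    database.go                          
                                         
                                         
                                         
                                         
                                         
                                         
                                         
                                         
                                         
                                         
                                         
                                         
                                         
                                         
                                         
                                         


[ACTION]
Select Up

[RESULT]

  [-] app/                               
  > helpers.json                         
    package.json                         
    index.md                             
    logger.txt                           
    handler.toml                         
    worker.css                           
    handler.js                           
    server.html                          
    database.go                          
                                         
                                         
                                         
                                         
                                         
                                         
                                         
                                         
                                         
                                         
                                         
                                         
                                         
                                         
                                         
                                         


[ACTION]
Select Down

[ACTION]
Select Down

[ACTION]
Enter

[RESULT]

  [-] app/                               
    helpers.json                         
    package.json                         
  > index.md                             
    logger.txt                           
    handler.toml                         
    worker.css                           
    handler.js                           
    server.html                          
    database.go                          
                                         
                                         
                                         
                                         
                                         
                                         
                                         
                                         
                                         
                                         
                                         
                                         
                                         
                                         
                                         
                                         


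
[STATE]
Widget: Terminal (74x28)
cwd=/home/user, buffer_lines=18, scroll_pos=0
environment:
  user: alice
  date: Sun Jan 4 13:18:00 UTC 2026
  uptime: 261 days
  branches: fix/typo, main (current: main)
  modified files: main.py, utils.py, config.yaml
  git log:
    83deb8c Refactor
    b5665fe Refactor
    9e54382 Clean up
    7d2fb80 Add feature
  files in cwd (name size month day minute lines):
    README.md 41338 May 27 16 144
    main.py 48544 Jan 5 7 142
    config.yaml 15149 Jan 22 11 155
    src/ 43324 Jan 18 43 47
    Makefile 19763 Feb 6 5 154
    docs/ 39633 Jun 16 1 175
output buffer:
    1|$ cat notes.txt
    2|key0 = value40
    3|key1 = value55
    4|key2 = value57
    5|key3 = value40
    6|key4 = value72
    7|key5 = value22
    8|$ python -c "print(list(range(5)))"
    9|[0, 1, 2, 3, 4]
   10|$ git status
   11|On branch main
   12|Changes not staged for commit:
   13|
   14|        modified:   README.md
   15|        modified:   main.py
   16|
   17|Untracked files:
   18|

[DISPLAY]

$ cat notes.txt                                                           
key0 = value40                                                            
key1 = value55                                                            
key2 = value57                                                            
key3 = value40                                                            
key4 = value72                                                            
key5 = value22                                                            
$ python -c "print(list(range(5)))"                                       
[0, 1, 2, 3, 4]                                                           
$ git status                                                              
On branch main                                                            
Changes not staged for commit:                                            
                                                                          
        modified:   README.md                                             
        modified:   main.py                                               
                                                                          
Untracked files:                                                          
                                                                          
$ █                                                                       
                                                                          
                                                                          
                                                                          
                                                                          
                                                                          
                                                                          
                                                                          
                                                                          
                                                                          


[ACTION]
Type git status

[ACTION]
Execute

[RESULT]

$ cat notes.txt                                                           
key0 = value40                                                            
key1 = value55                                                            
key2 = value57                                                            
key3 = value40                                                            
key4 = value72                                                            
key5 = value22                                                            
$ python -c "print(list(range(5)))"                                       
[0, 1, 2, 3, 4]                                                           
$ git status                                                              
On branch main                                                            
Changes not staged for commit:                                            
                                                                          
        modified:   README.md                                             
        modified:   main.py                                               
                                                                          
Untracked files:                                                          
                                                                          
$ git status                                                              
On branch main                                                            
Changes not staged for commit:                                            
                                                                          
        modified:   main.py                                               
        modified:   utils.py                                              
        modified:   config.yaml                                           
$ █                                                                       
                                                                          
                                                                          


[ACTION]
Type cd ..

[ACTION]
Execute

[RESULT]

$ cat notes.txt                                                           
key0 = value40                                                            
key1 = value55                                                            
key2 = value57                                                            
key3 = value40                                                            
key4 = value72                                                            
key5 = value22                                                            
$ python -c "print(list(range(5)))"                                       
[0, 1, 2, 3, 4]                                                           
$ git status                                                              
On branch main                                                            
Changes not staged for commit:                                            
                                                                          
        modified:   README.md                                             
        modified:   main.py                                               
                                                                          
Untracked files:                                                          
                                                                          
$ git status                                                              
On branch main                                                            
Changes not staged for commit:                                            
                                                                          
        modified:   main.py                                               
        modified:   utils.py                                              
        modified:   config.yaml                                           
$ cd ..                                                                   
                                                                          
$ █                                                                       


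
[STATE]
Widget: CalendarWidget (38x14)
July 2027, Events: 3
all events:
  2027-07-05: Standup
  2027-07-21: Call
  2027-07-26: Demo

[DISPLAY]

              July 2027               
Mo Tu We Th Fr Sa Su                  
          1  2  3  4                  
 5*  6  7  8  9 10 11                 
12 13 14 15 16 17 18                  
19 20 21* 22 23 24 25                 
26* 27 28 29 30 31                    
                                      
                                      
                                      
                                      
                                      
                                      
                                      


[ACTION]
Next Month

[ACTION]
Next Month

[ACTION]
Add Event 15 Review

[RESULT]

            September 2027            
Mo Tu We Th Fr Sa Su                  
       1  2  3  4  5                  
 6  7  8  9 10 11 12                  
13 14 15* 16 17 18 19                 
20 21 22 23 24 25 26                  
27 28 29 30                           
                                      
                                      
                                      
                                      
                                      
                                      
                                      


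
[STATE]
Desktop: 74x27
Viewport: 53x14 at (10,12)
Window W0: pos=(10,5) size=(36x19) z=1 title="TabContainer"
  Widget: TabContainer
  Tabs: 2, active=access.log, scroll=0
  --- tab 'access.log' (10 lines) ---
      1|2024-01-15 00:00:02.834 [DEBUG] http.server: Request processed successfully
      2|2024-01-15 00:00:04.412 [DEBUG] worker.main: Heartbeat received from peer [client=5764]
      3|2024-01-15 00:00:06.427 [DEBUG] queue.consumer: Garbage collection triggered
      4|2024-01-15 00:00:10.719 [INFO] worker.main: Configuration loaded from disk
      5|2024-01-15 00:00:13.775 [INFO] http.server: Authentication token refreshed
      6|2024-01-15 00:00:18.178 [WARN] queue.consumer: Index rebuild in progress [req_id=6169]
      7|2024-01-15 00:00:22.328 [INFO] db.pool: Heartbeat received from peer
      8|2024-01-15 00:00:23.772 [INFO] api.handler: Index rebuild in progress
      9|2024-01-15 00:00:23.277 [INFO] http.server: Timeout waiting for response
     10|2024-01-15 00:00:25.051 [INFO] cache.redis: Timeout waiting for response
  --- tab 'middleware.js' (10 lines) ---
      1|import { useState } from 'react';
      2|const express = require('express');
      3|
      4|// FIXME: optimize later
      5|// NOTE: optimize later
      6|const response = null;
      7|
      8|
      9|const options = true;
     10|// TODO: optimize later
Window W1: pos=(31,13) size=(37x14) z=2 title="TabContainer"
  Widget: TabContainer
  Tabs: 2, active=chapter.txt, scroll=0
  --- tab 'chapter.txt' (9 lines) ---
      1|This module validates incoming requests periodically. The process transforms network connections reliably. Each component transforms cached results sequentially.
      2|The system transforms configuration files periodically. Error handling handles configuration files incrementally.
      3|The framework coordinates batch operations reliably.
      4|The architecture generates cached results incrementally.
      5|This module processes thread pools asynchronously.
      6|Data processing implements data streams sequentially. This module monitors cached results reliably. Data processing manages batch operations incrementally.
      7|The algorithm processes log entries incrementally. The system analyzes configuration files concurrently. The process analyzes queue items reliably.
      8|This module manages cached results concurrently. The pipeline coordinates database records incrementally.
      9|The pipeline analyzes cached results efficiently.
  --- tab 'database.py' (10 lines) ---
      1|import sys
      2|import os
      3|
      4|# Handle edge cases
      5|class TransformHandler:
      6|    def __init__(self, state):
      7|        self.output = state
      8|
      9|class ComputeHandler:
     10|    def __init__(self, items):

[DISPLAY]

┃2024-01-15 00:00:06.427 [DEBUG] qu┃                 
┃2024-01-15 00:00:10.┏━━━━━━━━━━━━━━━━━━━━━━━━━━━━━━━
┃2024-01-15 00:00:13.┃ TabContainer                  
┃2024-01-15 00:00:18.┠───────────────────────────────
┃2024-01-15 00:00:22.┃[chapter.txt]│ database.py     
┃2024-01-15 00:00:23.┃───────────────────────────────
┃2024-01-15 00:00:23.┃This module validates incoming 
┃2024-01-15 00:00:25.┃The system transforms configura
┃                    ┃The framework coordinates batch
┃                    ┃The architecture generates cach
┃                    ┃This module processes thread po
┗━━━━━━━━━━━━━━━━━━━━┃Data processing implements data
                     ┃The algorithm processes log ent
                     ┃This module manages cached resu


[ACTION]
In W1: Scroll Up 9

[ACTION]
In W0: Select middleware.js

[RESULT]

┃                                  ┃                 
┃// FIXME: optimize l┏━━━━━━━━━━━━━━━━━━━━━━━━━━━━━━━
┃// NOTE: optimize la┃ TabContainer                  
┃const response = nul┠───────────────────────────────
┃                    ┃[chapter.txt]│ database.py     
┃                    ┃───────────────────────────────
┃const options = true┃This module validates incoming 
┃// TODO: optimize la┃The system transforms configura
┃                    ┃The framework coordinates batch
┃                    ┃The architecture generates cach
┃                    ┃This module processes thread po
┗━━━━━━━━━━━━━━━━━━━━┃Data processing implements data
                     ┃The algorithm processes log ent
                     ┃This module manages cached resu


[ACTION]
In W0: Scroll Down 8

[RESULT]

┃                                  ┃                 
┃                    ┏━━━━━━━━━━━━━━━━━━━━━━━━━━━━━━━
┃                    ┃ TabContainer                  
┃                    ┠───────────────────────────────
┃                    ┃[chapter.txt]│ database.py     
┃                    ┃───────────────────────────────
┃                    ┃This module validates incoming 
┃                    ┃The system transforms configura
┃                    ┃The framework coordinates batch
┃                    ┃The architecture generates cach
┃                    ┃This module processes thread po
┗━━━━━━━━━━━━━━━━━━━━┃Data processing implements data
                     ┃The algorithm processes log ent
                     ┃This module manages cached resu


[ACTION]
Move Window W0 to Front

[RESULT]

┃                                  ┃                 
┃                                  ┃━━━━━━━━━━━━━━━━━
┃                                  ┃                 
┃                                  ┃─────────────────
┃                                  ┃ database.py     
┃                                  ┃─────────────────
┃                                  ┃lidates incoming 
┃                                  ┃nsforms configura
┃                                  ┃coordinates batch
┃                                  ┃re generates cach
┃                                  ┃ocesses thread po
┗━━━━━━━━━━━━━━━━━━━━━━━━━━━━━━━━━━┛g implements data
                     ┃The algorithm processes log ent
                     ┃This module manages cached resu


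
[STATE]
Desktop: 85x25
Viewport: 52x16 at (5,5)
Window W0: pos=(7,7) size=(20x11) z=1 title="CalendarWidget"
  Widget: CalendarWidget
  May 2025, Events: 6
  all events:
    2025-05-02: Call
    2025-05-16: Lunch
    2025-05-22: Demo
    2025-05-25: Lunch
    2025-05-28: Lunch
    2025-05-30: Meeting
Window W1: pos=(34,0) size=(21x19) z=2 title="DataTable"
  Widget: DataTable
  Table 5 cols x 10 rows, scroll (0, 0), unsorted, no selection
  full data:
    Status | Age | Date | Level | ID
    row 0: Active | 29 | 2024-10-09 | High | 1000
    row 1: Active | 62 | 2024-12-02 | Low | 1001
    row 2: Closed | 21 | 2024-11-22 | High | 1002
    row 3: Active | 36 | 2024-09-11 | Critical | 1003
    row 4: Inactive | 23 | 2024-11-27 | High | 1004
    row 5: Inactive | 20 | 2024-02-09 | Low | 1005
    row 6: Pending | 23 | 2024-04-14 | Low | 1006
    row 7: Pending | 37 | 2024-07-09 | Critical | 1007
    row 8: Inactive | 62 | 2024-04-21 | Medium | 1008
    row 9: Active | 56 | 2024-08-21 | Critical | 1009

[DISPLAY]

                             ┃Active  │29 │2024-1┃  
                             ┃Active  │62 │2024-1┃  
  ┏━━━━━━━━━━━━━━━━━━┓       ┃Closed  │21 │2024-1┃  
  ┃ CalendarWidget   ┃       ┃Active  │36 │2024-0┃  
  ┠──────────────────┨       ┃Inactive│23 │2024-1┃  
  ┃     May 2025     ┃       ┃Inactive│20 │2024-0┃  
  ┃Mo Tu We Th Fr Sa ┃       ┃Pending │23 │2024-0┃  
  ┃          1  2*  3┃       ┃Pending │37 │2024-0┃  
  ┃ 5  6  7  8  9 10 ┃       ┃Inactive│62 │2024-0┃  
  ┃12 13 14 15 16* 17┃       ┃Active  │56 │2024-0┃  
  ┃19 20 21 22* 23 24┃       ┃                   ┃  
  ┃26 27 28* 29 30* 3┃       ┃                   ┃  
  ┗━━━━━━━━━━━━━━━━━━┛       ┃                   ┃  
                             ┗━━━━━━━━━━━━━━━━━━━┛  
                                                    
                                                    


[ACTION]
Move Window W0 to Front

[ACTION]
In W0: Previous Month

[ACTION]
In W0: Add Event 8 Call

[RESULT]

                             ┃Active  │29 │2024-1┃  
                             ┃Active  │62 │2024-1┃  
  ┏━━━━━━━━━━━━━━━━━━┓       ┃Closed  │21 │2024-1┃  
  ┃ CalendarWidget   ┃       ┃Active  │36 │2024-0┃  
  ┠──────────────────┨       ┃Inactive│23 │2024-1┃  
  ┃    April 2025    ┃       ┃Inactive│20 │2024-0┃  
  ┃Mo Tu We Th Fr Sa ┃       ┃Pending │23 │2024-0┃  
  ┃    1  2  3  4  5 ┃       ┃Pending │37 │2024-0┃  
  ┃ 7  8*  9 10 11 12┃       ┃Inactive│62 │2024-0┃  
  ┃14 15 16 17 18 19 ┃       ┃Active  │56 │2024-0┃  
  ┃21 22 23 24 25 26 ┃       ┃                   ┃  
  ┃28 29 30          ┃       ┃                   ┃  
  ┗━━━━━━━━━━━━━━━━━━┛       ┃                   ┃  
                             ┗━━━━━━━━━━━━━━━━━━━┛  
                                                    
                                                    


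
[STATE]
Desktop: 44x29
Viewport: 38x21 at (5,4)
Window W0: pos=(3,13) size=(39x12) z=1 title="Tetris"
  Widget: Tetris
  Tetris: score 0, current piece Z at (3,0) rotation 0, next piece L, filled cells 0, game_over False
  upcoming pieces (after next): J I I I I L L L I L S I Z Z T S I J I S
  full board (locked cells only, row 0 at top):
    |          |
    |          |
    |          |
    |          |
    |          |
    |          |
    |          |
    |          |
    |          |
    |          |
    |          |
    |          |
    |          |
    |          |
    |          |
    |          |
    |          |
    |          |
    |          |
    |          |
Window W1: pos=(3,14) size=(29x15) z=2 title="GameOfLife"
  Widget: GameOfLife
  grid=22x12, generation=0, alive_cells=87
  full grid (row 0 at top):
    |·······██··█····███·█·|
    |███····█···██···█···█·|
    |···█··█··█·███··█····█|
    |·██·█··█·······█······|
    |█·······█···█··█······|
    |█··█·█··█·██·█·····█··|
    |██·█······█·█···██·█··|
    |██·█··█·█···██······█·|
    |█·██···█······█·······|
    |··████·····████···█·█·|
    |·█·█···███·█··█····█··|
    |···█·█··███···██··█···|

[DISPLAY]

                                      
                                      
                                      
                                      
                                      
                                      
                                      
                                      
                                      
━━━━━━━━━━━━━━━━━━━━━━━━━━━━━━━━━━━━┓ 
━━━━━━━━━━━━━━━━━━━━━━━━━━┓         ┃ 
GameOfLife                ┃─────────┨ 
──────────────────────────┨         ┃ 
en: 0                     ┃         ┃ 
██····█···██···█···█·     ┃         ┃ 
··█··█··█·███··█····█     ┃         ┃ 
██·█··█·······█······     ┃         ┃ 
·······█···█··█······     ┃         ┃ 
··█·█··█·██·█·····█··     ┃         ┃ 
█·█······█·█···██·█··     ┃         ┃ 
█·█··█·█···██······█·     ┃━━━━━━━━━┛ 


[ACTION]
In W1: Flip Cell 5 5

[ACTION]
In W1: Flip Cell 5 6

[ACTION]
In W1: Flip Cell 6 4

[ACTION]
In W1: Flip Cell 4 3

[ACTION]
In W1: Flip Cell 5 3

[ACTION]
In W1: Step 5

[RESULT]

                                      
                                      
                                      
                                      
                                      
                                      
                                      
                                      
                                      
━━━━━━━━━━━━━━━━━━━━━━━━━━━━━━━━━━━━┓ 
━━━━━━━━━━━━━━━━━━━━━━━━━━┓         ┃ 
GameOfLife                ┃─────────┨ 
──────────────────────────┨         ┃ 
en: 5                     ┃         ┃ 
····█···████····████·     ┃         ┃ 
·█··█·····█·█··█·····     ┃         ┃ 
·█····████·····█··█··     ┃         ┃ 
█·····█·█··██···██···     ┃         ┃ 
······█·····█········     ┃         ┃ 
···█████·····█·······     ┃         ┃ 
···········█····█····     ┃━━━━━━━━━┛ 


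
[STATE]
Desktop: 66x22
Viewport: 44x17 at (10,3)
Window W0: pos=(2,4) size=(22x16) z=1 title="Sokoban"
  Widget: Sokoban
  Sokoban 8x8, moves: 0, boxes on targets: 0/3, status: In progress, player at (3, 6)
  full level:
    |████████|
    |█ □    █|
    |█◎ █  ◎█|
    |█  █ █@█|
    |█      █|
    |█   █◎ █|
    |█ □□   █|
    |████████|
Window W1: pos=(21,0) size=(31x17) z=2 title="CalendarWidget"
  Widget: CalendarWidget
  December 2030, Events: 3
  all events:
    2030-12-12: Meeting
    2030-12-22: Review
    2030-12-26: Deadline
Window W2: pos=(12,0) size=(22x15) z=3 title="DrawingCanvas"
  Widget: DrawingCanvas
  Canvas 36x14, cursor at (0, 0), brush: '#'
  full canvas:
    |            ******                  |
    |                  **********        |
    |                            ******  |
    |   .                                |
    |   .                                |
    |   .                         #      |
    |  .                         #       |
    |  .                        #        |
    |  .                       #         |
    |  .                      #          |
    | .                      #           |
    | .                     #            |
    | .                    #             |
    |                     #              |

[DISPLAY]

  ┃+           ******  ┃mber 2030        ┃  
━━┃                  **┃Fr Sa Su         ┃  
n ┃                    ┃       1         ┃  
──┃   .                ┃ 6  7  8         ┃  
█ ┃   .                ┃ 13 14 15        ┃  
█ ┃   .                ┃20 21 22*        ┃  
█ ┃  .                 ┃ 27 28 29        ┃  
█ ┃  .                 ┃                 ┃  
█ ┃  .                 ┃                 ┃  
█ ┃  .                 ┃                 ┃  
█ ┃ .                  ┃                 ┃  
█ ┗━━━━━━━━━━━━━━━━━━━━┛                 ┃  
0  0/3     ┃                             ┃  
           ┗━━━━━━━━━━━━━━━━━━━━━━━━━━━━━┛  
             ┃                              
             ┃                              
━━━━━━━━━━━━━┛                              


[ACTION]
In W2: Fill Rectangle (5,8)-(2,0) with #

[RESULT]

  ┃+           ******  ┃mber 2030        ┃  
━━┃                  **┃Fr Sa Su         ┃  
n ┃#########           ┃       1         ┃  
──┃#########           ┃ 6  7  8         ┃  
█ ┃#########           ┃ 13 14 15        ┃  
█ ┃#########           ┃20 21 22*        ┃  
█ ┃  .                 ┃ 27 28 29        ┃  
█ ┃  .                 ┃                 ┃  
█ ┃  .                 ┃                 ┃  
█ ┃  .                 ┃                 ┃  
█ ┃ .                  ┃                 ┃  
█ ┗━━━━━━━━━━━━━━━━━━━━┛                 ┃  
0  0/3     ┃                             ┃  
           ┗━━━━━━━━━━━━━━━━━━━━━━━━━━━━━┛  
             ┃                              
             ┃                              
━━━━━━━━━━━━━┛                              


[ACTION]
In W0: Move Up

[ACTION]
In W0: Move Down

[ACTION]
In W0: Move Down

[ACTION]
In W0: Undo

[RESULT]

  ┃+           ******  ┃mber 2030        ┃  
━━┃                  **┃Fr Sa Su         ┃  
n ┃#########           ┃       1         ┃  
──┃#########           ┃ 6  7  8         ┃  
█ ┃#########           ┃ 13 14 15        ┃  
█ ┃#########           ┃20 21 22*        ┃  
█ ┃  .                 ┃ 27 28 29        ┃  
█ ┃  .                 ┃                 ┃  
█ ┃  .                 ┃                 ┃  
█ ┃  .                 ┃                 ┃  
█ ┃ .                  ┃                 ┃  
█ ┗━━━━━━━━━━━━━━━━━━━━┛                 ┃  
2  0/3     ┃                             ┃  
           ┗━━━━━━━━━━━━━━━━━━━━━━━━━━━━━┛  
             ┃                              
             ┃                              
━━━━━━━━━━━━━┛                              


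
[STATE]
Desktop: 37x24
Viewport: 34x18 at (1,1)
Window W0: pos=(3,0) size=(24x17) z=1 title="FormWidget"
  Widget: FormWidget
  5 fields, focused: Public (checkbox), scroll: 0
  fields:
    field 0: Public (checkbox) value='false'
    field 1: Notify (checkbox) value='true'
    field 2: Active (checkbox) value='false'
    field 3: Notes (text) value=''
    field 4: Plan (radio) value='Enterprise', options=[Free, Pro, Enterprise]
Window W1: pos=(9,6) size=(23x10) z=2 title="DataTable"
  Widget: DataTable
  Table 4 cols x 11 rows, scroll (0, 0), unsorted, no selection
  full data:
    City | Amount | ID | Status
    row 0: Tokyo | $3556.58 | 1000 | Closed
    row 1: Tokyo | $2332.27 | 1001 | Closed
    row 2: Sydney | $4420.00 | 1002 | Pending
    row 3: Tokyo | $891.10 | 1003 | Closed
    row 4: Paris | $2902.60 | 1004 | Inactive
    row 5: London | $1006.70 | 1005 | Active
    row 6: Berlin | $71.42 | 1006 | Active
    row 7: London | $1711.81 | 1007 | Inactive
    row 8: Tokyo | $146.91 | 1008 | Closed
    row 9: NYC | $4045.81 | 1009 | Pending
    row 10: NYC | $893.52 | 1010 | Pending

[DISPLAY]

  ┃ FormWidget           ┃        
  ┠──────────────────────┨        
  ┃> Public:     [ ]     ┃        
  ┃  Notify:     [x]     ┃        
  ┃  Active:     [ ]     ┃        
  ┃  Not┏━━━━━━━━━━━━━━━━━━━━━┓   
  ┃  Pla┃ DataTable           ┃   
  ┃     ┠─────────────────────┨   
  ┃     ┃City  │Amount  │ID  │┃   
  ┃     ┃──────┼────────┼────┼┃   
  ┃     ┃Tokyo │$3556.58│1000│┃   
  ┃     ┃Tokyo │$2332.27│1001│┃   
  ┃     ┃Sydney│$4420.00│1002│┃   
  ┃     ┃Tokyo │$891.10 │1003│┃   
  ┃     ┗━━━━━━━━━━━━━━━━━━━━━┛   
  ┗━━━━━━━━━━━━━━━━━━━━━━┛        
                                  
                                  


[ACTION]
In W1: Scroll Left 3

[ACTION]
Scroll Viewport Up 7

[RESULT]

  ┏━━━━━━━━━━━━━━━━━━━━━━┓        
  ┃ FormWidget           ┃        
  ┠──────────────────────┨        
  ┃> Public:     [ ]     ┃        
  ┃  Notify:     [x]     ┃        
  ┃  Active:     [ ]     ┃        
  ┃  Not┏━━━━━━━━━━━━━━━━━━━━━┓   
  ┃  Pla┃ DataTable           ┃   
  ┃     ┠─────────────────────┨   
  ┃     ┃City  │Amount  │ID  │┃   
  ┃     ┃──────┼────────┼────┼┃   
  ┃     ┃Tokyo │$3556.58│1000│┃   
  ┃     ┃Tokyo │$2332.27│1001│┃   
  ┃     ┃Sydney│$4420.00│1002│┃   
  ┃     ┃Tokyo │$891.10 │1003│┃   
  ┃     ┗━━━━━━━━━━━━━━━━━━━━━┛   
  ┗━━━━━━━━━━━━━━━━━━━━━━┛        
                                  


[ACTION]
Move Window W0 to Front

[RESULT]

  ┏━━━━━━━━━━━━━━━━━━━━━━┓        
  ┃ FormWidget           ┃        
  ┠──────────────────────┨        
  ┃> Public:     [ ]     ┃        
  ┃  Notify:     [x]     ┃        
  ┃  Active:     [ ]     ┃        
  ┃  Notes:      [      ]┃━━━━┓   
  ┃  Plan:       ( ) Free┃    ┃   
  ┃                      ┃────┨   
  ┃                      ┃D  │┃   
  ┃                      ┃───┼┃   
  ┃                      ┃000│┃   
  ┃                      ┃001│┃   
  ┃                      ┃002│┃   
  ┃                      ┃003│┃   
  ┃                      ┃━━━━┛   
  ┗━━━━━━━━━━━━━━━━━━━━━━┛        
                                  


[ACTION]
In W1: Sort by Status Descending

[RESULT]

  ┏━━━━━━━━━━━━━━━━━━━━━━┓        
  ┃ FormWidget           ┃        
  ┠──────────────────────┨        
  ┃> Public:     [ ]     ┃        
  ┃  Notify:     [x]     ┃        
  ┃  Active:     [ ]     ┃        
  ┃  Notes:      [      ]┃━━━━┓   
  ┃  Plan:       ( ) Free┃    ┃   
  ┃                      ┃────┨   
  ┃                      ┃D  │┃   
  ┃                      ┃───┼┃   
  ┃                      ┃002│┃   
  ┃                      ┃009│┃   
  ┃                      ┃010│┃   
  ┃                      ┃004│┃   
  ┃                      ┃━━━━┛   
  ┗━━━━━━━━━━━━━━━━━━━━━━┛        
                                  


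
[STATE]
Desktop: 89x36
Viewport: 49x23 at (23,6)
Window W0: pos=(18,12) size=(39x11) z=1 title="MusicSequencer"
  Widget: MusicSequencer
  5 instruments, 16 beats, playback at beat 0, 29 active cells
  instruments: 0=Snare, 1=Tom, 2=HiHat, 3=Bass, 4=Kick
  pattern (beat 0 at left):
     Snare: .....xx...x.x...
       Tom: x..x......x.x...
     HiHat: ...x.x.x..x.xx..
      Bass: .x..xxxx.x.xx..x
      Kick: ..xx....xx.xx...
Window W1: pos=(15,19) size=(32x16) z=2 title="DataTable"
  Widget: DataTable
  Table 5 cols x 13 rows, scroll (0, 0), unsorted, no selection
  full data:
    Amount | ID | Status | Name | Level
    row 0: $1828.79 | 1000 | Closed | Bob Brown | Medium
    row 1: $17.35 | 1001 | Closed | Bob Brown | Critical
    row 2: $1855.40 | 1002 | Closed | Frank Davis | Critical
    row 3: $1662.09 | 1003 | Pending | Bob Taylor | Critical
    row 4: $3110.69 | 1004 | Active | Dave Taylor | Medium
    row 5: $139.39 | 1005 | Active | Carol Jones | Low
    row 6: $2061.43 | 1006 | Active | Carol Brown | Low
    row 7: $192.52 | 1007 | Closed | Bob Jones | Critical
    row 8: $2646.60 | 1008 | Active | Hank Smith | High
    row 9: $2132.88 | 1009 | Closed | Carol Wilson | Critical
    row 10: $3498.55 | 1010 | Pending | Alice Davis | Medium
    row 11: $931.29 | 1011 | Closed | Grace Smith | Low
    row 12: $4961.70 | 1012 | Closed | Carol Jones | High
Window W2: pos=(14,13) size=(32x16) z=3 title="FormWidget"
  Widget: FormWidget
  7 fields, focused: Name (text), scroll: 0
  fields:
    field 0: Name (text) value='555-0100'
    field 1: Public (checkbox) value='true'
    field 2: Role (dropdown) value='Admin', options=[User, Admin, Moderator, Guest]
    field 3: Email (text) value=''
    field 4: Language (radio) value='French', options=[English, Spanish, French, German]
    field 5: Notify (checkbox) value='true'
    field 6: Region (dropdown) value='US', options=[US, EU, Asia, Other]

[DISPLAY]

                                                 
                                                 
                                                 
                                                 
                                                 
                                                 
━━━━━━━━━━━━━━━━━━━━━━━━━━━━━━━━━┓               
━━━━━━━━━━━━━━━━━━━━━━┓          ┃               
get                   ┃──────────┨               
──────────────────────┨          ┃               
      [555-0100      ]┃          ┃               
:     [x]             ┃          ┃               
      [Admin        ▼]┃          ┃               
      [              ]┃┓         ┃               
ge:   ( ) English  ( )┃┃         ┃               
:     [x]             ┃┨         ┃               
:     [US           ▼]┃┃━━━━━━━━━┛               
                      ┃┃                         
                      ┃┃                         
                      ┃┃                         
                      ┃┃                         
                      ┃┃                         
━━━━━━━━━━━━━━━━━━━━━━┛┃                         


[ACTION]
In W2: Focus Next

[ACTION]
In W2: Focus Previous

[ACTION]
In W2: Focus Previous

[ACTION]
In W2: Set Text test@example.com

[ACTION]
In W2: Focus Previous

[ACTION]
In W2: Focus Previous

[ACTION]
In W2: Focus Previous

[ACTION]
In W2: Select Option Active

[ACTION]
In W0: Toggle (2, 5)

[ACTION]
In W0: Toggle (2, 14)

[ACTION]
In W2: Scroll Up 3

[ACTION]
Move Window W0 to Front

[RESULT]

                                                 
                                                 
                                                 
                                                 
                                                 
                                                 
━━━━━━━━━━━━━━━━━━━━━━━━━━━━━━━━━┓               
icSequencer                      ┃               
─────────────────────────────────┨               
  ▼123456789012345               ┃               
re·····██···█·█···               ┃               
om█··█······█·█···               ┃               
at···█···█··█·███·               ┃               
ss·█··████·█·██··█               ┃               
ck··██····██·██···               ┃               
                                 ┃               
━━━━━━━━━━━━━━━━━━━━━━━━━━━━━━━━━┛               
                      ┃┃                         
                      ┃┃                         
                      ┃┃                         
                      ┃┃                         
                      ┃┃                         
━━━━━━━━━━━━━━━━━━━━━━┛┃                         
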